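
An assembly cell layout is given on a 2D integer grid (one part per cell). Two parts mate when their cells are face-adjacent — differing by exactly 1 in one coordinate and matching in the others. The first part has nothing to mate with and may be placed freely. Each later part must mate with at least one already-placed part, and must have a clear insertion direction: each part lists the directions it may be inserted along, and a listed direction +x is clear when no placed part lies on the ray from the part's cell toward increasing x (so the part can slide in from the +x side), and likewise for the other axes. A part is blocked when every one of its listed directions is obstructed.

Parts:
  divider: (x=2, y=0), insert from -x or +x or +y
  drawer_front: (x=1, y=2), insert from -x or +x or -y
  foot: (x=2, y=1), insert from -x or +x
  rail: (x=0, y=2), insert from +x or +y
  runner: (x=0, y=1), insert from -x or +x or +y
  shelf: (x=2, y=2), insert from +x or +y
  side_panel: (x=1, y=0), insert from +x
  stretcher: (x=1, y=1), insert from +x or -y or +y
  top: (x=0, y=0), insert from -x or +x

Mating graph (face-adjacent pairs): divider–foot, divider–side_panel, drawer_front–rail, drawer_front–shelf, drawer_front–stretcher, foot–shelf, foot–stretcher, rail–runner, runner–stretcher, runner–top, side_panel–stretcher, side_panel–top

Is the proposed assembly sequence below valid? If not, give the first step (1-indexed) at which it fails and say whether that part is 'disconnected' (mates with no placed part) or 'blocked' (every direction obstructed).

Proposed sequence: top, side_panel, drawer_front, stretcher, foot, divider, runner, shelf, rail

1. top@(0, 0) [-x clear] — {top}
2. side_panel@(1, 0) [+x clear] — {side_panel, top}
3. drawer_front@(1, 2) — no placed neighbour ⇒ disconnected

Invalid at step 3 (disconnected)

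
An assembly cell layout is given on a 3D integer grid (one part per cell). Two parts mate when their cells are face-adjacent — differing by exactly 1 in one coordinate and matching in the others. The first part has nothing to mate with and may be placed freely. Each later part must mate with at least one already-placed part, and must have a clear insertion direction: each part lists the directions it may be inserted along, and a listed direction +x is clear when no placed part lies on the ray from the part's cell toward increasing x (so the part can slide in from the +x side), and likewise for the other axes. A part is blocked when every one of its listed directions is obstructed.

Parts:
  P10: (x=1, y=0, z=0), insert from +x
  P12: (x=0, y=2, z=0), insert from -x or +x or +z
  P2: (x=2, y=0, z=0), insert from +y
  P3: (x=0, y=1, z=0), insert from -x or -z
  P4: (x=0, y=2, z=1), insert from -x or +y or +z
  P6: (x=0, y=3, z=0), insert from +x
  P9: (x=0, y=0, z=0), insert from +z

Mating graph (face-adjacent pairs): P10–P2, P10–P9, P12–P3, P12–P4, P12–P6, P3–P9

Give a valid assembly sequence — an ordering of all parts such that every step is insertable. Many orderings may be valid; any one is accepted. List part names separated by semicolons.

P12; P6; P4; P3; P9; P10; P2

1. P12@(0, 2, 0) [-x clear] — {P12}
2. P6@(0, 3, 0) [+x clear] — {P12, P6}
3. P4@(0, 2, 1) [-x clear] — {P12, P4, P6}
4. P3@(0, 1, 0) [-x clear] — {P12, P3, P4, P6}
5. P9@(0, 0, 0) [+z clear] — {P12, P3, P4, P6, P9}
6. P10@(1, 0, 0) [+x clear] — {P10, P12, P3, P4, P6, P9}
7. P2@(2, 0, 0) [+y clear] — {P10, P12, P2, P3, P4, P6, P9}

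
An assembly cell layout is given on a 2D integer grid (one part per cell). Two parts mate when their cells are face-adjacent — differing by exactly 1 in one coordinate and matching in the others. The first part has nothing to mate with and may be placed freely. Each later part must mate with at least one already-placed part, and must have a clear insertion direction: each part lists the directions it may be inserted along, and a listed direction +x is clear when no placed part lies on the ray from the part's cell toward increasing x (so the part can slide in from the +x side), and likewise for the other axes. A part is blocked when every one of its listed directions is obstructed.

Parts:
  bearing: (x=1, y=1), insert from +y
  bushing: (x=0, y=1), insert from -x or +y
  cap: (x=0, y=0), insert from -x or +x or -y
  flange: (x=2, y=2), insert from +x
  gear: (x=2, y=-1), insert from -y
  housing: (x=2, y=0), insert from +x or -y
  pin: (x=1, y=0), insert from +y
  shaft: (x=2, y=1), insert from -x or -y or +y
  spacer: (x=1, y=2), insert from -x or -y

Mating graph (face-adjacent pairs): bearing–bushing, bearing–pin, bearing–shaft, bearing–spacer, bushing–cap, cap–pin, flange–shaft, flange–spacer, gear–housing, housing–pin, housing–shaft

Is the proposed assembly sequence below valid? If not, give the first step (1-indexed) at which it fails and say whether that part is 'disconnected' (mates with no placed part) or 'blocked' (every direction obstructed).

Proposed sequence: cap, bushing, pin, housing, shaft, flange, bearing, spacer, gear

1. cap@(0, 0) [-x clear] — {cap}
2. bushing@(0, 1) [-x clear] — {bushing, cap}
3. pin@(1, 0) [+y clear] — {bushing, cap, pin}
4. housing@(2, 0) [+x clear] — {bushing, cap, housing, pin}
5. shaft@(2, 1) [+y clear] — {bushing, cap, housing, pin, shaft}
6. flange@(2, 2) [+x clear] — {bushing, cap, flange, housing, pin, shaft}
7. bearing@(1, 1) [+y clear] — {bearing, bushing, cap, flange, housing, pin, shaft}
8. spacer@(1, 2) [-x clear] — {bearing, bushing, cap, flange, housing, pin, shaft, spacer}
9. gear@(2, -1) [-y clear] — {bearing, bushing, cap, flange, gear, housing, pin, shaft, spacer}

Valid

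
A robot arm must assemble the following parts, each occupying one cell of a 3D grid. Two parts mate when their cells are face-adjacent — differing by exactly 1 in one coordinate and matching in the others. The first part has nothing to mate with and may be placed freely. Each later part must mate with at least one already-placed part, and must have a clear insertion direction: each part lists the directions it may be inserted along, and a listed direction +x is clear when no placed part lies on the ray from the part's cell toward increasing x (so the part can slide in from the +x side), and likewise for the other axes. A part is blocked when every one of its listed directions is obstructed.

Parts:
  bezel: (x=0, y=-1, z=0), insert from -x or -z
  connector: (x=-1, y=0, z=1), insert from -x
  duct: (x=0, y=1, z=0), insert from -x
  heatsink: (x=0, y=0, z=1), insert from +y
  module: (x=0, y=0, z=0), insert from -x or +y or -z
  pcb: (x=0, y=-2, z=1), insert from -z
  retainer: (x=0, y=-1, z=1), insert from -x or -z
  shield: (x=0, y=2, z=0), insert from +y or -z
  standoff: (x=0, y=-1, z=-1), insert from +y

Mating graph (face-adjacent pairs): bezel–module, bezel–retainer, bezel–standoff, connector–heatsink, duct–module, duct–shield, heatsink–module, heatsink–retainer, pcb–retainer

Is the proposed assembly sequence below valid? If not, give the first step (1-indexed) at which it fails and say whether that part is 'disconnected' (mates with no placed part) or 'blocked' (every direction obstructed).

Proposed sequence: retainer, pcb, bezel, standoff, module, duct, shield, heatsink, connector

Valid

1. retainer@(0, -1, 1) [-x clear] — {retainer}
2. pcb@(0, -2, 1) [-z clear] — {pcb, retainer}
3. bezel@(0, -1, 0) [-x clear] — {bezel, pcb, retainer}
4. standoff@(0, -1, -1) [+y clear] — {bezel, pcb, retainer, standoff}
5. module@(0, 0, 0) [-x clear] — {bezel, module, pcb, retainer, standoff}
6. duct@(0, 1, 0) [-x clear] — {bezel, duct, module, pcb, retainer, standoff}
7. shield@(0, 2, 0) [+y clear] — {bezel, duct, module, pcb, retainer, shield, standoff}
8. heatsink@(0, 0, 1) [+y clear] — {bezel, duct, heatsink, module, pcb, retainer, shield, standoff}
9. connector@(-1, 0, 1) [-x clear] — {bezel, connector, duct, heatsink, module, pcb, retainer, shield, standoff}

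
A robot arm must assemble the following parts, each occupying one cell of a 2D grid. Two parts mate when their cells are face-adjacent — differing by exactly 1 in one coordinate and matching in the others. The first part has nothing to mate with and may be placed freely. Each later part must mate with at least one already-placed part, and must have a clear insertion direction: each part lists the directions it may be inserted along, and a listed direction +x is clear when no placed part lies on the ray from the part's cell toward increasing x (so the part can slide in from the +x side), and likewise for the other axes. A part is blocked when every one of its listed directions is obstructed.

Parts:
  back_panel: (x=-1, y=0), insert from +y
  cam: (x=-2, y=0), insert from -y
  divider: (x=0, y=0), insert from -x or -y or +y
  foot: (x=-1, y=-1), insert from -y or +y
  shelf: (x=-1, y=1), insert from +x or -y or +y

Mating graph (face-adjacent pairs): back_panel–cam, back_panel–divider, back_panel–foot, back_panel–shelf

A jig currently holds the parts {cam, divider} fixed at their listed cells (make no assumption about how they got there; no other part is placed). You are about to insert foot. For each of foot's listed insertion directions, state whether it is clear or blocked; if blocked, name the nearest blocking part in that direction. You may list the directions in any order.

-y: ray from foot(-1, -1) has no placed part ⇒ clear
+y: ray from foot(-1, -1) has no placed part ⇒ clear

+y: clear; -y: clear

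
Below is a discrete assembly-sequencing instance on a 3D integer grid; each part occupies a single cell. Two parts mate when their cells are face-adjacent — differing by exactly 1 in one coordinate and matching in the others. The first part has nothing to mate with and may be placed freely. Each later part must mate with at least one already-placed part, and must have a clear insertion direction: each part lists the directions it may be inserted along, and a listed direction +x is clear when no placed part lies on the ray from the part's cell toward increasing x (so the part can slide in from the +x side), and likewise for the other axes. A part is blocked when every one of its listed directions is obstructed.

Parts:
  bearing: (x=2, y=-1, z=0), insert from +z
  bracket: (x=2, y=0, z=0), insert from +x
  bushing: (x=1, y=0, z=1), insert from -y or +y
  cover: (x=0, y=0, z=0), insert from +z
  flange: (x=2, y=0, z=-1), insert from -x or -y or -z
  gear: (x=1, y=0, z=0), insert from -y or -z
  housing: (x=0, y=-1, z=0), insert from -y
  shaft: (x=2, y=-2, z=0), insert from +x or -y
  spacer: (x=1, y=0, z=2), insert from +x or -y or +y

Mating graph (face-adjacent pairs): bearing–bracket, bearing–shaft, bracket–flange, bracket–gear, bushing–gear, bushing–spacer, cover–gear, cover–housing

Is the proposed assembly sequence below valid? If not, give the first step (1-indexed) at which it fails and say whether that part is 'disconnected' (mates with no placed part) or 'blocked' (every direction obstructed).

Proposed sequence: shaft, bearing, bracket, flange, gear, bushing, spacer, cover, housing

Valid

1. shaft@(2, -2, 0) [+x clear] — {shaft}
2. bearing@(2, -1, 0) [+z clear] — {bearing, shaft}
3. bracket@(2, 0, 0) [+x clear] — {bearing, bracket, shaft}
4. flange@(2, 0, -1) [-x clear] — {bearing, bracket, flange, shaft}
5. gear@(1, 0, 0) [-y clear] — {bearing, bracket, flange, gear, shaft}
6. bushing@(1, 0, 1) [-y clear] — {bearing, bracket, bushing, flange, gear, shaft}
7. spacer@(1, 0, 2) [+x clear] — {bearing, bracket, bushing, flange, gear, shaft, spacer}
8. cover@(0, 0, 0) [+z clear] — {bearing, bracket, bushing, cover, flange, gear, shaft, spacer}
9. housing@(0, -1, 0) [-y clear] — {bearing, bracket, bushing, cover, flange, gear, housing, shaft, spacer}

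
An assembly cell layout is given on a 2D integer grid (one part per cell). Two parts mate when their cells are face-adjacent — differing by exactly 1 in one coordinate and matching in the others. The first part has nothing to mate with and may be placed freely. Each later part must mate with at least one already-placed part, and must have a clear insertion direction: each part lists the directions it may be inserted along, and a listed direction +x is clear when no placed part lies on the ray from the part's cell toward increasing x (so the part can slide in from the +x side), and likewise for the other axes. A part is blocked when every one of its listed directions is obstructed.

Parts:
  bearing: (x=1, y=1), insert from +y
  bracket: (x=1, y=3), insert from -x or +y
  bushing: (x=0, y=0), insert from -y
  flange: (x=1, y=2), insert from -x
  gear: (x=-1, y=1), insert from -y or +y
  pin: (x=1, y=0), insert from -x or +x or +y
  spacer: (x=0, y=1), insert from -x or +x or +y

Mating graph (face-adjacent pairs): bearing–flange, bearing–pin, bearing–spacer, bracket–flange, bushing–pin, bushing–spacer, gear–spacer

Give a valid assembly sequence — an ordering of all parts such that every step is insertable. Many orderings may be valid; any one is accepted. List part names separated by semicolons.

pin; bushing; spacer; gear; bearing; flange; bracket

1. pin@(1, 0) [-x clear] — {pin}
2. bushing@(0, 0) [-y clear] — {bushing, pin}
3. spacer@(0, 1) [-x clear] — {bushing, pin, spacer}
4. gear@(-1, 1) [-y clear] — {bushing, gear, pin, spacer}
5. bearing@(1, 1) [+y clear] — {bearing, bushing, gear, pin, spacer}
6. flange@(1, 2) [-x clear] — {bearing, bushing, flange, gear, pin, spacer}
7. bracket@(1, 3) [-x clear] — {bearing, bracket, bushing, flange, gear, pin, spacer}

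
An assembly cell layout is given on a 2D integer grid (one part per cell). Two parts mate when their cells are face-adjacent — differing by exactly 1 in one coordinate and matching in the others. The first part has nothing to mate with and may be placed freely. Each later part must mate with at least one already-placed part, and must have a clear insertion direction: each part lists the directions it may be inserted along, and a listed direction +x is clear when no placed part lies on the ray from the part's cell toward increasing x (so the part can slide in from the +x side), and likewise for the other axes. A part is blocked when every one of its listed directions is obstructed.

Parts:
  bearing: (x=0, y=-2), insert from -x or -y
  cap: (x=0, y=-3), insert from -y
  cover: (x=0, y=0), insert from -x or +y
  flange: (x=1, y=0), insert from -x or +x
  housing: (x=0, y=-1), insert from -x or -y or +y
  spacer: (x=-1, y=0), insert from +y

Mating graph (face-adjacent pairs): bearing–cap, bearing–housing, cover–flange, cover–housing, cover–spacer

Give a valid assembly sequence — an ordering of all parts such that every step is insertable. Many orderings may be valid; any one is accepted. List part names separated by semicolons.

1. cap@(0, -3) [-y clear] — {cap}
2. bearing@(0, -2) [-x clear] — {bearing, cap}
3. housing@(0, -1) [-x clear] — {bearing, cap, housing}
4. cover@(0, 0) [-x clear] — {bearing, cap, cover, housing}
5. spacer@(-1, 0) [+y clear] — {bearing, cap, cover, housing, spacer}
6. flange@(1, 0) [+x clear] — {bearing, cap, cover, flange, housing, spacer}

cap; bearing; housing; cover; spacer; flange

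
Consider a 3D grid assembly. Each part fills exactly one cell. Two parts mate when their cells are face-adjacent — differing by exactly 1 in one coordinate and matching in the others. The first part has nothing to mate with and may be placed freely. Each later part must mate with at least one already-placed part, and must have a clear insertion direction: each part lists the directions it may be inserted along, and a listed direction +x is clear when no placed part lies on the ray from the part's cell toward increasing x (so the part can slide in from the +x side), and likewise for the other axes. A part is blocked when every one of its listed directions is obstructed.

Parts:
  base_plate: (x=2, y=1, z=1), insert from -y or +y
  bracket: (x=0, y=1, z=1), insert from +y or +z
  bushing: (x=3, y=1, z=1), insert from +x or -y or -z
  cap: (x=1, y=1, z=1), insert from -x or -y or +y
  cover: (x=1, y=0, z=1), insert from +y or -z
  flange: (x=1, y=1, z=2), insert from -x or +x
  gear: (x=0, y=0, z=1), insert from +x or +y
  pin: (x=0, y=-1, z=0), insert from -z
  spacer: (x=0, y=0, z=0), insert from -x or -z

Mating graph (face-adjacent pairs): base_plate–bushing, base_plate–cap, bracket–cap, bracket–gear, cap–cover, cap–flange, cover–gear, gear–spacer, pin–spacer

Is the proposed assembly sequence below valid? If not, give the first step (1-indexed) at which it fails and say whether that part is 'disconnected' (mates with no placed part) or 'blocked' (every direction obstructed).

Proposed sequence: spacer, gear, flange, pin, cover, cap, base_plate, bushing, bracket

Invalid at step 3 (disconnected)

1. spacer@(0, 0, 0) [-x clear] — {spacer}
2. gear@(0, 0, 1) [+x clear] — {gear, spacer}
3. flange@(1, 1, 2) — no placed neighbour ⇒ disconnected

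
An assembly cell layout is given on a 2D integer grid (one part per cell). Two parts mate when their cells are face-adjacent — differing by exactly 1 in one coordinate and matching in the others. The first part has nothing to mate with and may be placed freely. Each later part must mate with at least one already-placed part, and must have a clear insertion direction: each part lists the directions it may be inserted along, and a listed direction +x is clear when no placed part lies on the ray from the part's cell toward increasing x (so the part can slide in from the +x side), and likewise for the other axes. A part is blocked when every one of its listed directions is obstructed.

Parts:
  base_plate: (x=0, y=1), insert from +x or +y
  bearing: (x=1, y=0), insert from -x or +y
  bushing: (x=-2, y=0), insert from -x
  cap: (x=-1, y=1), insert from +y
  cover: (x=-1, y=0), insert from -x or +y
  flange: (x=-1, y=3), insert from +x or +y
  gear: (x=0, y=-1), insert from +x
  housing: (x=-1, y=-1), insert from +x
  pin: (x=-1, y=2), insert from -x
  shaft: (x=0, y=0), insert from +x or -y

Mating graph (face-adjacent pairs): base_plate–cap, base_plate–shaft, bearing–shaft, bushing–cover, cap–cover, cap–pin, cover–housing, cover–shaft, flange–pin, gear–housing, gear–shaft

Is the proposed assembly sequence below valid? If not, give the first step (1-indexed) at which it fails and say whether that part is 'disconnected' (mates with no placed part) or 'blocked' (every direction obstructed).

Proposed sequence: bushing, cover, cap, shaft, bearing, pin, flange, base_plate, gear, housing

Invalid at step 10 (blocked)

1. bushing@(-2, 0) [-x clear] — {bushing}
2. cover@(-1, 0) [+y clear] — {bushing, cover}
3. cap@(-1, 1) [+y clear] — {bushing, cap, cover}
4. shaft@(0, 0) [+x clear] — {bushing, cap, cover, shaft}
5. bearing@(1, 0) [+y clear] — {bearing, bushing, cap, cover, shaft}
6. pin@(-1, 2) [-x clear] — {bearing, bushing, cap, cover, pin, shaft}
7. flange@(-1, 3) [+x clear] — {bearing, bushing, cap, cover, flange, pin, shaft}
8. base_plate@(0, 1) [+x clear] — {base_plate, bearing, bushing, cap, cover, flange, pin, shaft}
9. gear@(0, -1) [+x clear] — {base_plate, bearing, bushing, cap, cover, flange, gear, pin, shaft}
10. housing@(-1, -1) — +x all obstructed ⇒ blocked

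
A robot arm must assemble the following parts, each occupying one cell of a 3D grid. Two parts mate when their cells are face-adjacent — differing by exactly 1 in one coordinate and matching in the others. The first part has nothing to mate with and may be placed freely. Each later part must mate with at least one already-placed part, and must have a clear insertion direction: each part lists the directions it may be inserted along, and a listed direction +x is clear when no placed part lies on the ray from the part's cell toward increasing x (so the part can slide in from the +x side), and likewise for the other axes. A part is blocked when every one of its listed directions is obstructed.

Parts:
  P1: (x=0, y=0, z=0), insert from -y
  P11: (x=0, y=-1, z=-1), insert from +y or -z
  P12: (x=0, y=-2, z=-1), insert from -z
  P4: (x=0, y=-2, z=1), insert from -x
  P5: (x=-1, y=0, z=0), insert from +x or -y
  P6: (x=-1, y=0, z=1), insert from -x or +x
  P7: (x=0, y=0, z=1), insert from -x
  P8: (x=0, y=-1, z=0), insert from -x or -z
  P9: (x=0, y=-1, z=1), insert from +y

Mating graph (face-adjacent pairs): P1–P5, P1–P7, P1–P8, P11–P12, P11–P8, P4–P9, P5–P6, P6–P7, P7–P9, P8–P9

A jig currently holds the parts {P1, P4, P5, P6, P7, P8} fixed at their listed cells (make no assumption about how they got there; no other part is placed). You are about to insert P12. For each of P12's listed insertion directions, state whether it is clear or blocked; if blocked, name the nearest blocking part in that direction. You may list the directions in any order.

-z: ray from P12(0, -2, -1) has no placed part ⇒ clear

-z: clear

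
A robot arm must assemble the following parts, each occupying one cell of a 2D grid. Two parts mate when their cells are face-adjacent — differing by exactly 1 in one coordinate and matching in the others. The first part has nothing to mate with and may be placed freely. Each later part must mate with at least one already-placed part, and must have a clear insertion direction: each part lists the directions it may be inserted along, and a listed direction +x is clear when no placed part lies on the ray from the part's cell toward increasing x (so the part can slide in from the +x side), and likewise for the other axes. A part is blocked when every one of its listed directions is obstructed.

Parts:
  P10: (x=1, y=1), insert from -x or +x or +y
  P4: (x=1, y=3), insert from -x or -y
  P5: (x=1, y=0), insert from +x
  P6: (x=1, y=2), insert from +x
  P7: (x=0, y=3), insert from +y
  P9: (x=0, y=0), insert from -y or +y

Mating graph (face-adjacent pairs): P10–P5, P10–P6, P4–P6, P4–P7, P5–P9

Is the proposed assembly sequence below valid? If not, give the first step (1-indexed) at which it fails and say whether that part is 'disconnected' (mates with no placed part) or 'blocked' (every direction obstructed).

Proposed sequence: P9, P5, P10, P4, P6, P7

Invalid at step 4 (disconnected)

1. P9@(0, 0) [-y clear] — {P9}
2. P5@(1, 0) [+x clear] — {P5, P9}
3. P10@(1, 1) [-x clear] — {P10, P5, P9}
4. P4@(1, 3) — no placed neighbour ⇒ disconnected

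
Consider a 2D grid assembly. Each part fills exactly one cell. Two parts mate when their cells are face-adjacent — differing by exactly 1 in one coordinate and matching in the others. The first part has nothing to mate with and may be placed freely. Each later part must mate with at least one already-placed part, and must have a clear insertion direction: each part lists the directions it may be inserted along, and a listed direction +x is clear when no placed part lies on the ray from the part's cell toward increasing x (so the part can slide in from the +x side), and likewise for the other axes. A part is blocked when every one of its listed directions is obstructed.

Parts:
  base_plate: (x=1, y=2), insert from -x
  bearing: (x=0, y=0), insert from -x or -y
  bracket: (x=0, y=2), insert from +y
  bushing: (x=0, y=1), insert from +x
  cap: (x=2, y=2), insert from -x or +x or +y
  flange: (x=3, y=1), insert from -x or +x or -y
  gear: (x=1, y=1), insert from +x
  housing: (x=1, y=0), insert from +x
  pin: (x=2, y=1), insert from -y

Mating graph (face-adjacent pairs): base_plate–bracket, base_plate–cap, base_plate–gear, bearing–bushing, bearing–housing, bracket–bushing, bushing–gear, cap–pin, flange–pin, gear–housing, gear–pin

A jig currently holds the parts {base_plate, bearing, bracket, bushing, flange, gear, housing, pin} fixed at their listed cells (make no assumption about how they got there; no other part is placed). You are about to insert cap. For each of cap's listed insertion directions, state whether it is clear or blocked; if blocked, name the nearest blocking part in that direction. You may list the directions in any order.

+x: clear; +y: clear; -x: blocked by base_plate

-x: nearest on ray is base_plate@(1, 2) ⇒ blocked
+x: ray from cap(2, 2) has no placed part ⇒ clear
+y: ray from cap(2, 2) has no placed part ⇒ clear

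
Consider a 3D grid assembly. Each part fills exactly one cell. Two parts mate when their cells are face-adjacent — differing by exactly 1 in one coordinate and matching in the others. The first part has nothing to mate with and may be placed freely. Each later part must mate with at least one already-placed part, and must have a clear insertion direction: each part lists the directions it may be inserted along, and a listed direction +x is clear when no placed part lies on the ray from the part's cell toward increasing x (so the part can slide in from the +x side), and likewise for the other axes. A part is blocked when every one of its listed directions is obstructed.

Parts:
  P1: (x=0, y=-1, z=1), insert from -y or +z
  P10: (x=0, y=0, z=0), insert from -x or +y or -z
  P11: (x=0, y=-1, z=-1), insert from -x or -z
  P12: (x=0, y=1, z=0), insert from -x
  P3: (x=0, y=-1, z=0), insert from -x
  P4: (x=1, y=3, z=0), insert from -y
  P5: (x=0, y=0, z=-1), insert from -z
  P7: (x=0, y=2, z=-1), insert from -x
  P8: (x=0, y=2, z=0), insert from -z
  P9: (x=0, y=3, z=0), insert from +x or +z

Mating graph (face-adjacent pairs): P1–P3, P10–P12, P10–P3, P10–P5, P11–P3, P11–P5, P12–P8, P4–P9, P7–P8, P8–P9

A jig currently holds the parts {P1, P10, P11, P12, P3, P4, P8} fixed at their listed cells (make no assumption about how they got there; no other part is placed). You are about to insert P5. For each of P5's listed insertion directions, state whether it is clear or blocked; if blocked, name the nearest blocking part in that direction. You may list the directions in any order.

-z: clear

-z: ray from P5(0, 0, -1) has no placed part ⇒ clear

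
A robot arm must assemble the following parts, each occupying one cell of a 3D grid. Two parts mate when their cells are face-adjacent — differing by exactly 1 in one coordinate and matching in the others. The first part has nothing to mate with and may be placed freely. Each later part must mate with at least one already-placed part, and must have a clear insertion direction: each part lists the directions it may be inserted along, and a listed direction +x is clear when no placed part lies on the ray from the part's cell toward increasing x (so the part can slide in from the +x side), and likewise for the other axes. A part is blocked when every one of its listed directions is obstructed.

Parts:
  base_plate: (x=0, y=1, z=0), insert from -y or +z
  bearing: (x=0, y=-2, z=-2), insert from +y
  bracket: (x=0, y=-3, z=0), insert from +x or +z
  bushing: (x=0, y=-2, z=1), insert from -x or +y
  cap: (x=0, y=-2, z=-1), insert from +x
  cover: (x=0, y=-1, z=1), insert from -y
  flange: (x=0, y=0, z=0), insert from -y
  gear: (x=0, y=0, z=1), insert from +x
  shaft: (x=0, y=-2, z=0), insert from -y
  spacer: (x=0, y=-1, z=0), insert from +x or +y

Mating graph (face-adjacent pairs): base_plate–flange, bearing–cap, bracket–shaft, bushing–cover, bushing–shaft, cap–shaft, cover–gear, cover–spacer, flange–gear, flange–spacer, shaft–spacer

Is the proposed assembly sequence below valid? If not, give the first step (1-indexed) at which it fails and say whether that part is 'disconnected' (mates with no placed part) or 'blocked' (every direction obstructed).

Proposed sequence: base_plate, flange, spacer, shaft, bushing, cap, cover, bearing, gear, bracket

1. base_plate@(0, 1, 0) [-y clear] — {base_plate}
2. flange@(0, 0, 0) [-y clear] — {base_plate, flange}
3. spacer@(0, -1, 0) [+x clear] — {base_plate, flange, spacer}
4. shaft@(0, -2, 0) [-y clear] — {base_plate, flange, shaft, spacer}
5. bushing@(0, -2, 1) [-x clear] — {base_plate, bushing, flange, shaft, spacer}
6. cap@(0, -2, -1) [+x clear] — {base_plate, bushing, cap, flange, shaft, spacer}
7. cover@(0, -1, 1) — -y all obstructed ⇒ blocked

Invalid at step 7 (blocked)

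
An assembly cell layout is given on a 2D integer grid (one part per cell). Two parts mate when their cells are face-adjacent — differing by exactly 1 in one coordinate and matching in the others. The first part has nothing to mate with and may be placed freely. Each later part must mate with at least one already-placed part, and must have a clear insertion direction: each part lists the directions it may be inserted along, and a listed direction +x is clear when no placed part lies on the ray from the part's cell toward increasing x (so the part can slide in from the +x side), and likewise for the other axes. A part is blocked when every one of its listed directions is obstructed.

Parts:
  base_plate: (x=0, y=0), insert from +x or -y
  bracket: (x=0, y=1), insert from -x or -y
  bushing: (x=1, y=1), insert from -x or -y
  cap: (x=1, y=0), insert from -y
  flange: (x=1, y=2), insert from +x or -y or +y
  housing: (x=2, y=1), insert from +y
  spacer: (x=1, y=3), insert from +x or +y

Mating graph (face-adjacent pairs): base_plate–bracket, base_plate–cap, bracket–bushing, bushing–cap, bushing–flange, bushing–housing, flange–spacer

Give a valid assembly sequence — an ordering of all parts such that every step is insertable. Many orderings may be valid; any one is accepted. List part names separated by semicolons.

bracket; bushing; housing; flange; spacer; base_plate; cap

1. bracket@(0, 1) [-x clear] — {bracket}
2. bushing@(1, 1) [-y clear] — {bracket, bushing}
3. housing@(2, 1) [+y clear] — {bracket, bushing, housing}
4. flange@(1, 2) [+x clear] — {bracket, bushing, flange, housing}
5. spacer@(1, 3) [+x clear] — {bracket, bushing, flange, housing, spacer}
6. base_plate@(0, 0) [+x clear] — {base_plate, bracket, bushing, flange, housing, spacer}
7. cap@(1, 0) [-y clear] — {base_plate, bracket, bushing, cap, flange, housing, spacer}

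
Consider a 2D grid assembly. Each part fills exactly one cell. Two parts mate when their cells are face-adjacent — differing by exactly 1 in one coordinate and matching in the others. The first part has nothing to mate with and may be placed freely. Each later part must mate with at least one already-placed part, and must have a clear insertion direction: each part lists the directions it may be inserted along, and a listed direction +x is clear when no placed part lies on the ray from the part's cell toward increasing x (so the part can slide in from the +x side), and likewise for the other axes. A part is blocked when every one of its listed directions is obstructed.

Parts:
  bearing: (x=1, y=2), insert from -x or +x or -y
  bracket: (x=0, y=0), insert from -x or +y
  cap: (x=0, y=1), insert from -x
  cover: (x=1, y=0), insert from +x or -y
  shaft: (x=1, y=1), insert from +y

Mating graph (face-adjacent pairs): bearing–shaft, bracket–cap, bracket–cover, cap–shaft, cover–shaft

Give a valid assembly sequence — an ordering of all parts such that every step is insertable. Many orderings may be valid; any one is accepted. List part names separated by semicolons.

1. bracket@(0, 0) [-x clear] — {bracket}
2. cap@(0, 1) [-x clear] — {bracket, cap}
3. shaft@(1, 1) [+y clear] — {bracket, cap, shaft}
4. bearing@(1, 2) [-x clear] — {bearing, bracket, cap, shaft}
5. cover@(1, 0) [+x clear] — {bearing, bracket, cap, cover, shaft}

bracket; cap; shaft; bearing; cover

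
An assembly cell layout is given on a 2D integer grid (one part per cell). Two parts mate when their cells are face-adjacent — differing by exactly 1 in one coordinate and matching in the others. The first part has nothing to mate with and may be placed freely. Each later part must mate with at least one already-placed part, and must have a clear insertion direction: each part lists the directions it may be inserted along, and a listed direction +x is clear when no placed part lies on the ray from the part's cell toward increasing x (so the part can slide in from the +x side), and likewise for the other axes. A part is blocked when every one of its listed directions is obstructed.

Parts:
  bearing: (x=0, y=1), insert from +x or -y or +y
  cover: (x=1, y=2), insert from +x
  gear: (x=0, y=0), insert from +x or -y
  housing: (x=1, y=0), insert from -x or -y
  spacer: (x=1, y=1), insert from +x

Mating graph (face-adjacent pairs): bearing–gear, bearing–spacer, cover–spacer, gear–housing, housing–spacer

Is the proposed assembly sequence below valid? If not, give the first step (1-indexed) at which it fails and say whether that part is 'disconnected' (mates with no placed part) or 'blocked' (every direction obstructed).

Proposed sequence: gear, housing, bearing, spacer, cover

Valid

1. gear@(0, 0) [+x clear] — {gear}
2. housing@(1, 0) [-y clear] — {gear, housing}
3. bearing@(0, 1) [+x clear] — {bearing, gear, housing}
4. spacer@(1, 1) [+x clear] — {bearing, gear, housing, spacer}
5. cover@(1, 2) [+x clear] — {bearing, cover, gear, housing, spacer}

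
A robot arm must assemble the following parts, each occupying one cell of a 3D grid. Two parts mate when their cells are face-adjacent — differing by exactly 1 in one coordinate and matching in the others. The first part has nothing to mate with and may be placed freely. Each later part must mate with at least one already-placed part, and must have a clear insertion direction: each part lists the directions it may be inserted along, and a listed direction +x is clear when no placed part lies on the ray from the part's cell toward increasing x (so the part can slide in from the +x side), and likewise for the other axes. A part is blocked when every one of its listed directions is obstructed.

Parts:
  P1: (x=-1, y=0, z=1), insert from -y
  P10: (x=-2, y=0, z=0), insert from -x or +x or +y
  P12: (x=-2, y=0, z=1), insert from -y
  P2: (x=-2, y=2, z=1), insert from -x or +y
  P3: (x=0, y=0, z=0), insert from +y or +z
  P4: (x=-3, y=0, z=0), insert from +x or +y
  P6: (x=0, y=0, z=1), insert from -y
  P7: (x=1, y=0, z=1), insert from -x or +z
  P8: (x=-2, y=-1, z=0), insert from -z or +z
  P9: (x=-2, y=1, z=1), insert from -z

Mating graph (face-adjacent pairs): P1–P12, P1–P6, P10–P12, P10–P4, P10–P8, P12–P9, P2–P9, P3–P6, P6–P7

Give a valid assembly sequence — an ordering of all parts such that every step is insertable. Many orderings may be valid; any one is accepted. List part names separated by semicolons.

1. P7@(1, 0, 1) [-x clear] — {P7}
2. P6@(0, 0, 1) [-y clear] — {P6, P7}
3. P1@(-1, 0, 1) [-y clear] — {P1, P6, P7}
4. P12@(-2, 0, 1) [-y clear] — {P1, P12, P6, P7}
5. P9@(-2, 1, 1) [-z clear] — {P1, P12, P6, P7, P9}
6. P2@(-2, 2, 1) [-x clear] — {P1, P12, P2, P6, P7, P9}
7. P10@(-2, 0, 0) [-x clear] — {P1, P10, P12, P2, P6, P7, P9}
8. P4@(-3, 0, 0) [+y clear] — {P1, P10, P12, P2, P4, P6, P7, P9}
9. P8@(-2, -1, 0) [-z clear] — {P1, P10, P12, P2, P4, P6, P7, P8, P9}
10. P3@(0, 0, 0) [+y clear] — {P1, P10, P12, P2, P3, P4, P6, P7, P8, P9}

P7; P6; P1; P12; P9; P2; P10; P4; P8; P3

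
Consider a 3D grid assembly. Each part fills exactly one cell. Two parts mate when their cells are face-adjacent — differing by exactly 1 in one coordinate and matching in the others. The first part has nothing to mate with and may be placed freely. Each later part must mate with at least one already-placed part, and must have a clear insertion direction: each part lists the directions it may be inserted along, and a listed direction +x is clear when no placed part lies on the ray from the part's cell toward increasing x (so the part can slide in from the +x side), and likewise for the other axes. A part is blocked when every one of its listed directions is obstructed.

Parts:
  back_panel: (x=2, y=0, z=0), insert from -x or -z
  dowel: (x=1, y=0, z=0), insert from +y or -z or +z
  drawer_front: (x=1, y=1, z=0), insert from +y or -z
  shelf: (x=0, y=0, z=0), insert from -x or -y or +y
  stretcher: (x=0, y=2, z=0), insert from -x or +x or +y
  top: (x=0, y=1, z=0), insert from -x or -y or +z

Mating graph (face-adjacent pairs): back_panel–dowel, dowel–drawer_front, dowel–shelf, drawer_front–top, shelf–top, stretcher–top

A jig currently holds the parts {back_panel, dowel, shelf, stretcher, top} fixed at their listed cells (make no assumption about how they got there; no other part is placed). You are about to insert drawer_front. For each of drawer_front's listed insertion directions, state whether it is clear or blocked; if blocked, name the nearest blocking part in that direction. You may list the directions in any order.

+y: clear; -z: clear

+y: ray from drawer_front(1, 1, 0) has no placed part ⇒ clear
-z: ray from drawer_front(1, 1, 0) has no placed part ⇒ clear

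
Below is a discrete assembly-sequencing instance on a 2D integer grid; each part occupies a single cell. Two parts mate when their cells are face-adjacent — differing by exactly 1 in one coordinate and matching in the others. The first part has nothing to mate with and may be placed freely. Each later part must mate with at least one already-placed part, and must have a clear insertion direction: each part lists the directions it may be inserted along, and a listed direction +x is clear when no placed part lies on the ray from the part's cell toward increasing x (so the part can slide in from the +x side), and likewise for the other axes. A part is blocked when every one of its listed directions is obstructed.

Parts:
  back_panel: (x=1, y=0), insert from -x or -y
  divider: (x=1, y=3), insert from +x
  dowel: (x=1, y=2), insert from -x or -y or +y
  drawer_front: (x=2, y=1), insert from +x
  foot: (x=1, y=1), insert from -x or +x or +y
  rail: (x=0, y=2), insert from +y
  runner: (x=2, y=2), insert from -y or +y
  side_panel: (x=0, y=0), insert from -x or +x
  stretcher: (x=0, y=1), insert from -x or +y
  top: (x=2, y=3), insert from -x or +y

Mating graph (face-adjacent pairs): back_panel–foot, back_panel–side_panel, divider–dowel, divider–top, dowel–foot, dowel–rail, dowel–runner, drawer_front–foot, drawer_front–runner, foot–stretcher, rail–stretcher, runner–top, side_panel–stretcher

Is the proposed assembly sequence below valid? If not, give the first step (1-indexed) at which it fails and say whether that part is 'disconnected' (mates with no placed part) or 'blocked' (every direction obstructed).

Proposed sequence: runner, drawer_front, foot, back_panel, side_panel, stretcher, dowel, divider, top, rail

Valid

1. runner@(2, 2) [-y clear] — {runner}
2. drawer_front@(2, 1) [+x clear] — {drawer_front, runner}
3. foot@(1, 1) [-x clear] — {drawer_front, foot, runner}
4. back_panel@(1, 0) [-x clear] — {back_panel, drawer_front, foot, runner}
5. side_panel@(0, 0) [-x clear] — {back_panel, drawer_front, foot, runner, side_panel}
6. stretcher@(0, 1) [-x clear] — {back_panel, drawer_front, foot, runner, side_panel, stretcher}
7. dowel@(1, 2) [-x clear] — {back_panel, dowel, drawer_front, foot, runner, side_panel, stretcher}
8. divider@(1, 3) [+x clear] — {back_panel, divider, dowel, drawer_front, foot, runner, side_panel, stretcher}
9. top@(2, 3) [+y clear] — {back_panel, divider, dowel, drawer_front, foot, runner, side_panel, stretcher, top}
10. rail@(0, 2) [+y clear] — {back_panel, divider, dowel, drawer_front, foot, rail, runner, side_panel, stretcher, top}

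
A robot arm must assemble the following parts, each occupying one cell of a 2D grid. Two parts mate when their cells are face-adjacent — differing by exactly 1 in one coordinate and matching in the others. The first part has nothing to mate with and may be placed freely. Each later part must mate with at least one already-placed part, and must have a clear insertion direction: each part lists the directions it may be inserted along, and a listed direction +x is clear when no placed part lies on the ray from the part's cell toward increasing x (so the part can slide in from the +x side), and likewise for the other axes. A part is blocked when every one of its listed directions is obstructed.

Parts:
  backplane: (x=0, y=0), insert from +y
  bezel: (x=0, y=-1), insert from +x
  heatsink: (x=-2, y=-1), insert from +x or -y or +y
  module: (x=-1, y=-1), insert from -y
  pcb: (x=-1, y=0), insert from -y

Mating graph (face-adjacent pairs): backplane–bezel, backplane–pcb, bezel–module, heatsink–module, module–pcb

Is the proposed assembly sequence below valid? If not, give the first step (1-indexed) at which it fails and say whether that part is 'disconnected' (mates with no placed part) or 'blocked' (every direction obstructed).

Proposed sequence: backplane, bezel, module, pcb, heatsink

1. backplane@(0, 0) [+y clear] — {backplane}
2. bezel@(0, -1) [+x clear] — {backplane, bezel}
3. module@(-1, -1) [-y clear] — {backplane, bezel, module}
4. pcb@(-1, 0) — -y all obstructed ⇒ blocked

Invalid at step 4 (blocked)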